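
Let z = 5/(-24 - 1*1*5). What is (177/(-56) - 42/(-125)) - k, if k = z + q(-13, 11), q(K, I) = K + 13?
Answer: -538417/203000 ≈ -2.6523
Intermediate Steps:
z = -5/29 (z = 5/(-24 - 1*5) = 5/(-24 - 5) = 5/(-29) = -1/29*5 = -5/29 ≈ -0.17241)
q(K, I) = 13 + K
k = -5/29 (k = -5/29 + (13 - 13) = -5/29 + 0 = -5/29 ≈ -0.17241)
(177/(-56) - 42/(-125)) - k = (177/(-56) - 42/(-125)) - 1*(-5/29) = (177*(-1/56) - 42*(-1/125)) + 5/29 = (-177/56 + 42/125) + 5/29 = -19773/7000 + 5/29 = -538417/203000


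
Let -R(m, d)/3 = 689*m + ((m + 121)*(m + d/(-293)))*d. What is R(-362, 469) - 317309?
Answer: -35998366660/293 ≈ -1.2286e+8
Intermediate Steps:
R(m, d) = -2067*m - 3*d*(121 + m)*(m - d/293) (R(m, d) = -3*(689*m + ((m + 121)*(m + d/(-293)))*d) = -3*(689*m + ((121 + m)*(m + d*(-1/293)))*d) = -3*(689*m + ((121 + m)*(m - d/293))*d) = -3*(689*m + d*(121 + m)*(m - d/293)) = -2067*m - 3*d*(121 + m)*(m - d/293))
R(-362, 469) - 317309 = (-2067*(-362) + (363/293)*469² - 363*469*(-362) - 3*469*(-362)² + (3/293)*(-362)*469²) - 317309 = (748254 + (363/293)*219961 + 61629414 - 3*469*131044 + (3/293)*(-362)*219961) - 317309 = (748254 + 79845843/293 + 61629414 - 184378908 - 238877646/293) - 317309 = -35905395123/293 - 317309 = -35998366660/293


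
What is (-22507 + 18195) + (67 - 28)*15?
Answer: -3727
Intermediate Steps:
(-22507 + 18195) + (67 - 28)*15 = -4312 + 39*15 = -4312 + 585 = -3727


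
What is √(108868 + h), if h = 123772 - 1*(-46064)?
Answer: 4*√17419 ≈ 527.92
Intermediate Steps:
h = 169836 (h = 123772 + 46064 = 169836)
√(108868 + h) = √(108868 + 169836) = √278704 = 4*√17419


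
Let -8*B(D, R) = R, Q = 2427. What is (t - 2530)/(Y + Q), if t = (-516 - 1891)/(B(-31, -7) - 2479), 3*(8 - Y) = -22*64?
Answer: -150413982/172735225 ≈ -0.87078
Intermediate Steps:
B(D, R) = -R/8
Y = 1432/3 (Y = 8 - (-22)*64/3 = 8 - 1/3*(-1408) = 8 + 1408/3 = 1432/3 ≈ 477.33)
t = 19256/19825 (t = (-516 - 1891)/(-1/8*(-7) - 2479) = -2407/(7/8 - 2479) = -2407/(-19825/8) = -2407*(-8/19825) = 19256/19825 ≈ 0.97130)
(t - 2530)/(Y + Q) = (19256/19825 - 2530)/(1432/3 + 2427) = -50137994/(19825*8713/3) = -50137994/19825*3/8713 = -150413982/172735225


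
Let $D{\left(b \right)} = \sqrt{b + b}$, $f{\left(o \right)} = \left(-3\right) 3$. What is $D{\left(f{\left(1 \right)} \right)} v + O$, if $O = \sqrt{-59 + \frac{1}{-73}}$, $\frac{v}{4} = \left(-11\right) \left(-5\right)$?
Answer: $\frac{2 i \left(\sqrt{78621} + 24090 \sqrt{2}\right)}{73} \approx 941.06 i$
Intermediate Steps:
$f{\left(o \right)} = -9$
$D{\left(b \right)} = \sqrt{2} \sqrt{b}$ ($D{\left(b \right)} = \sqrt{2 b} = \sqrt{2} \sqrt{b}$)
$v = 220$ ($v = 4 \left(\left(-11\right) \left(-5\right)\right) = 4 \cdot 55 = 220$)
$O = \frac{2 i \sqrt{78621}}{73}$ ($O = \sqrt{-59 - \frac{1}{73}} = \sqrt{- \frac{4308}{73}} = \frac{2 i \sqrt{78621}}{73} \approx 7.682 i$)
$D{\left(f{\left(1 \right)} \right)} v + O = \sqrt{2} \sqrt{-9} \cdot 220 + \frac{2 i \sqrt{78621}}{73} = \sqrt{2} \cdot 3 i 220 + \frac{2 i \sqrt{78621}}{73} = 3 i \sqrt{2} \cdot 220 + \frac{2 i \sqrt{78621}}{73} = 660 i \sqrt{2} + \frac{2 i \sqrt{78621}}{73}$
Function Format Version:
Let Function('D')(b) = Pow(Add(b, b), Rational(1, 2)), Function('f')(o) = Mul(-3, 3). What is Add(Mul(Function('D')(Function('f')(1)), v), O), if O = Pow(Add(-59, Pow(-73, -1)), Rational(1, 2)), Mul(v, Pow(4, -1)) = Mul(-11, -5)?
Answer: Mul(Rational(2, 73), I, Add(Pow(78621, Rational(1, 2)), Mul(24090, Pow(2, Rational(1, 2))))) ≈ Mul(941.06, I)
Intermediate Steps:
Function('f')(o) = -9
Function('D')(b) = Mul(Pow(2, Rational(1, 2)), Pow(b, Rational(1, 2))) (Function('D')(b) = Pow(Mul(2, b), Rational(1, 2)) = Mul(Pow(2, Rational(1, 2)), Pow(b, Rational(1, 2))))
v = 220 (v = Mul(4, Mul(-11, -5)) = Mul(4, 55) = 220)
O = Mul(Rational(2, 73), I, Pow(78621, Rational(1, 2))) (O = Pow(Add(-59, Rational(-1, 73)), Rational(1, 2)) = Pow(Rational(-4308, 73), Rational(1, 2)) = Mul(Rational(2, 73), I, Pow(78621, Rational(1, 2))) ≈ Mul(7.6820, I))
Add(Mul(Function('D')(Function('f')(1)), v), O) = Add(Mul(Mul(Pow(2, Rational(1, 2)), Pow(-9, Rational(1, 2))), 220), Mul(Rational(2, 73), I, Pow(78621, Rational(1, 2)))) = Add(Mul(Mul(Pow(2, Rational(1, 2)), Mul(3, I)), 220), Mul(Rational(2, 73), I, Pow(78621, Rational(1, 2)))) = Add(Mul(Mul(3, I, Pow(2, Rational(1, 2))), 220), Mul(Rational(2, 73), I, Pow(78621, Rational(1, 2)))) = Add(Mul(660, I, Pow(2, Rational(1, 2))), Mul(Rational(2, 73), I, Pow(78621, Rational(1, 2))))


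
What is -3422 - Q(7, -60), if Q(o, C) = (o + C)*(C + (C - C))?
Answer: -6602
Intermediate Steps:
Q(o, C) = C*(C + o) (Q(o, C) = (C + o)*(C + 0) = (C + o)*C = C*(C + o))
-3422 - Q(7, -60) = -3422 - (-60)*(-60 + 7) = -3422 - (-60)*(-53) = -3422 - 1*3180 = -3422 - 3180 = -6602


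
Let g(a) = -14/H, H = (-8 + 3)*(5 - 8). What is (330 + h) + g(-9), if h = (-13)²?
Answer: 7471/15 ≈ 498.07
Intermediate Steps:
H = 15 (H = -5*(-3) = 15)
h = 169
g(a) = -14/15
(330 + h) + g(-9) = (330 + 169) - 14/15 = 499 - 14/15 = 7471/15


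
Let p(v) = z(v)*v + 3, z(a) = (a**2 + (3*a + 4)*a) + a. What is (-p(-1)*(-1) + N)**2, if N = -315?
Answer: 96721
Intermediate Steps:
z(a) = a + a**2 + a*(4 + 3*a) (z(a) = (a**2 + (4 + 3*a)*a) + a = (a**2 + a*(4 + 3*a)) + a = a + a**2 + a*(4 + 3*a))
p(v) = 3 + v**2*(5 + 4*v) (p(v) = (v*(5 + 4*v))*v + 3 = v**2*(5 + 4*v) + 3 = 3 + v**2*(5 + 4*v))
(-p(-1)*(-1) + N)**2 = (-(3 + (-1)**2*(5 + 4*(-1)))*(-1) - 315)**2 = (-(3 + 1*(5 - 4))*(-1) - 315)**2 = (-(3 + 1*1)*(-1) - 315)**2 = (-(3 + 1)*(-1) - 315)**2 = (-1*4*(-1) - 315)**2 = (-4*(-1) - 315)**2 = (4 - 315)**2 = (-311)**2 = 96721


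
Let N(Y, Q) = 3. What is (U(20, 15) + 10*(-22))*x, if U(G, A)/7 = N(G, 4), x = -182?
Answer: 36218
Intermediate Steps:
U(G, A) = 21 (U(G, A) = 7*3 = 21)
(U(20, 15) + 10*(-22))*x = (21 + 10*(-22))*(-182) = (21 - 220)*(-182) = -199*(-182) = 36218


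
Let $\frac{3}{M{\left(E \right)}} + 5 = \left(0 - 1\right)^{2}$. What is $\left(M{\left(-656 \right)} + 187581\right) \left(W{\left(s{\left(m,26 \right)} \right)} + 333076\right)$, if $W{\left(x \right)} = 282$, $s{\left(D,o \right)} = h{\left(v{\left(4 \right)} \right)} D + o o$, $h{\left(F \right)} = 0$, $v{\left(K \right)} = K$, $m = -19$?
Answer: $\frac{125062753959}{2} \approx 6.2531 \cdot 10^{10}$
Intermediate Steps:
$s{\left(D,o \right)} = o^{2}$ ($s{\left(D,o \right)} = 0 D + o o = 0 + o^{2} = o^{2}$)
$M{\left(E \right)} = - \frac{3}{4}$ ($M{\left(E \right)} = \frac{3}{-5 + \left(0 - 1\right)^{2}} = \frac{3}{-5 + \left(-1\right)^{2}} = \frac{3}{-5 + 1} = \frac{3}{-4} = 3 \left(- \frac{1}{4}\right) = - \frac{3}{4}$)
$\left(M{\left(-656 \right)} + 187581\right) \left(W{\left(s{\left(m,26 \right)} \right)} + 333076\right) = \left(- \frac{3}{4} + 187581\right) \left(282 + 333076\right) = \frac{750321}{4} \cdot 333358 = \frac{125062753959}{2}$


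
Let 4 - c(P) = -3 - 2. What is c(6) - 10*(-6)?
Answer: 69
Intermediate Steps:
c(P) = 9 (c(P) = 4 - (-3 - 2) = 4 - 1*(-5) = 4 + 5 = 9)
c(6) - 10*(-6) = 9 - 10*(-6) = 9 + 60 = 69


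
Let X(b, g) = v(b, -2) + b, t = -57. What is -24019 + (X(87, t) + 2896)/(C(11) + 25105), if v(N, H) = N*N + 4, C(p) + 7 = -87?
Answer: -85818379/3573 ≈ -24019.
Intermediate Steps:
C(p) = -94 (C(p) = -7 - 87 = -94)
v(N, H) = 4 + N² (v(N, H) = N² + 4 = 4 + N²)
X(b, g) = 4 + b + b² (X(b, g) = (4 + b²) + b = 4 + b + b²)
-24019 + (X(87, t) + 2896)/(C(11) + 25105) = -24019 + ((4 + 87 + 87²) + 2896)/(-94 + 25105) = -24019 + ((4 + 87 + 7569) + 2896)/25011 = -24019 + (7660 + 2896)*(1/25011) = -24019 + 10556*(1/25011) = -24019 + 1508/3573 = -85818379/3573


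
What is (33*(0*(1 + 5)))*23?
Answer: 0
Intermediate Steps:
(33*(0*(1 + 5)))*23 = (33*(0*6))*23 = (33*0)*23 = 0*23 = 0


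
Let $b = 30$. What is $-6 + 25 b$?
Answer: $744$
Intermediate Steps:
$-6 + 25 b = -6 + 25 \cdot 30 = -6 + 750 = 744$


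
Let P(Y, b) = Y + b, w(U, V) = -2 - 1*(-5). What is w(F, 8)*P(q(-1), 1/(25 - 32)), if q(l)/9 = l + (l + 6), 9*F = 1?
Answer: 753/7 ≈ 107.57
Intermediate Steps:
F = ⅑ (F = (⅑)*1 = ⅑ ≈ 0.11111)
w(U, V) = 3 (w(U, V) = -2 + 5 = 3)
q(l) = 54 + 18*l (q(l) = 9*(l + (l + 6)) = 9*(l + (6 + l)) = 9*(6 + 2*l) = 54 + 18*l)
w(F, 8)*P(q(-1), 1/(25 - 32)) = 3*((54 + 18*(-1)) + 1/(25 - 32)) = 3*((54 - 18) + 1/(-7)) = 3*(36 - ⅐) = 3*(251/7) = 753/7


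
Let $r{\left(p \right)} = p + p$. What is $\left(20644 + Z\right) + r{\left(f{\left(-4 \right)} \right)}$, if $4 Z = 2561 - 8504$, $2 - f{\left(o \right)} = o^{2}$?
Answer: $\frac{76521}{4} \approx 19130.0$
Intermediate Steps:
$f{\left(o \right)} = 2 - o^{2}$
$Z = - \frac{5943}{4}$ ($Z = \frac{2561 - 8504}{4} = \frac{1}{4} \left(-5943\right) = - \frac{5943}{4} \approx -1485.8$)
$r{\left(p \right)} = 2 p$
$\left(20644 + Z\right) + r{\left(f{\left(-4 \right)} \right)} = \left(20644 - \frac{5943}{4}\right) + 2 \left(2 - \left(-4\right)^{2}\right) = \frac{76633}{4} + 2 \left(2 - 16\right) = \frac{76633}{4} + 2 \left(-14\right) = \frac{76633}{4} - 28 = \frac{76521}{4}$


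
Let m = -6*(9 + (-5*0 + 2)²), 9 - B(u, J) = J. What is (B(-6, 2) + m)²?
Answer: 5041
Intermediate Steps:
B(u, J) = 9 - J
m = -78 (m = -6*(9 + (0 + 2)²) = -6*(9 + 2²) = -6*(9 + 4) = -6*13 = -78)
(B(-6, 2) + m)² = ((9 - 1*2) - 78)² = ((9 - 2) - 78)² = (7 - 78)² = (-71)² = 5041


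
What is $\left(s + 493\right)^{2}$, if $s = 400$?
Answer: $797449$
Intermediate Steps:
$\left(s + 493\right)^{2} = \left(400 + 493\right)^{2} = 893^{2} = 797449$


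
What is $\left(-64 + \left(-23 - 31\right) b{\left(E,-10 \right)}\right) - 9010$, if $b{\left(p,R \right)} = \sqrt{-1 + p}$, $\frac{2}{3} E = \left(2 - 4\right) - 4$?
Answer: $-9074 - 54 i \sqrt{10} \approx -9074.0 - 170.76 i$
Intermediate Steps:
$E = -9$ ($E = \frac{3 \left(\left(2 - 4\right) - 4\right)}{2} = \frac{3 \left(-2 - 4\right)}{2} = \frac{3}{2} \left(-6\right) = -9$)
$\left(-64 + \left(-23 - 31\right) b{\left(E,-10 \right)}\right) - 9010 = \left(-64 + \left(-23 - 31\right) \sqrt{-1 - 9}\right) - 9010 = \left(-64 + \left(-23 - 31\right) \sqrt{-10}\right) - 9010 = \left(-64 - 54 i \sqrt{10}\right) - 9010 = -9074 - 54 i \sqrt{10}$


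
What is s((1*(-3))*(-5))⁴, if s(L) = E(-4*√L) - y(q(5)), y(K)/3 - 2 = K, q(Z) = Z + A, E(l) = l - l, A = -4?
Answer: 6561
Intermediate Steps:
E(l) = 0
q(Z) = -4 + Z (q(Z) = Z - 4 = -4 + Z)
y(K) = 6 + 3*K
s(L) = -9 (s(L) = 0 - (6 + 3*(-4 + 5)) = 0 - (6 + 3*1) = 0 - (6 + 3) = 0 - 1*9 = 0 - 9 = -9)
s((1*(-3))*(-5))⁴ = (-9)⁴ = 6561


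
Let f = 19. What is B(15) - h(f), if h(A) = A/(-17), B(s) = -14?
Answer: -219/17 ≈ -12.882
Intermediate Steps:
h(A) = -A/17 (h(A) = A*(-1/17) = -A/17)
B(15) - h(f) = -14 - (-1)*19/17 = -14 - 1*(-19/17) = -14 + 19/17 = -219/17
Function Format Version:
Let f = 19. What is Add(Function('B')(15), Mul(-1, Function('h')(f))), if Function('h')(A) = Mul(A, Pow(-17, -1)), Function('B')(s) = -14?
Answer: Rational(-219, 17) ≈ -12.882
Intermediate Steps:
Function('h')(A) = Mul(Rational(-1, 17), A) (Function('h')(A) = Mul(A, Rational(-1, 17)) = Mul(Rational(-1, 17), A))
Add(Function('B')(15), Mul(-1, Function('h')(f))) = Add(-14, Mul(-1, Mul(Rational(-1, 17), 19))) = Add(-14, Mul(-1, Rational(-19, 17))) = Add(-14, Rational(19, 17)) = Rational(-219, 17)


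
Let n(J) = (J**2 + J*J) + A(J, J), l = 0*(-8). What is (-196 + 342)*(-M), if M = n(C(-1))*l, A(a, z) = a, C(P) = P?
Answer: 0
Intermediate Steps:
l = 0
n(J) = J + 2*J**2 (n(J) = (J**2 + J*J) + J = (J**2 + J**2) + J = 2*J**2 + J = J + 2*J**2)
M = 0 (M = -(1 + 2*(-1))*0 = -(1 - 2)*0 = -1*(-1)*0 = 1*0 = 0)
(-196 + 342)*(-M) = (-196 + 342)*(-1*0) = 146*0 = 0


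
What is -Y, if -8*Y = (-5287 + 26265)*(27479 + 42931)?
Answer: 369265245/2 ≈ 1.8463e+8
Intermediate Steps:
Y = -369265245/2 (Y = -(-5287 + 26265)*(27479 + 42931)/8 = -10489*70410/4 = -⅛*1477060980 = -369265245/2 ≈ -1.8463e+8)
-Y = -1*(-369265245/2) = 369265245/2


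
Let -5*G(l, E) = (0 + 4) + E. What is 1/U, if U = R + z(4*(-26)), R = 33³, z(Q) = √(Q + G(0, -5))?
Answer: 59895/2152446788 - I*√2595/6457340364 ≈ 2.7826e-5 - 7.8889e-9*I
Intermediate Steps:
G(l, E) = -⅘ - E/5 (G(l, E) = -((0 + 4) + E)/5 = -(4 + E)/5 = -⅘ - E/5)
z(Q) = √(⅕ + Q) (z(Q) = √(Q + (-⅘ - ⅕*(-5))) = √(Q + (-⅘ + 1)) = √(Q + ⅕) = √(⅕ + Q))
R = 35937
U = 35937 + I*√2595/5 (U = 35937 + √(5 + 25*(4*(-26)))/5 = 35937 + √(5 + 25*(-104))/5 = 35937 + √(5 - 2600)/5 = 35937 + √(-2595)/5 = 35937 + (I*√2595)/5 = 35937 + I*√2595/5 ≈ 35937.0 + 10.188*I)
1/U = 1/(35937 + I*√2595/5)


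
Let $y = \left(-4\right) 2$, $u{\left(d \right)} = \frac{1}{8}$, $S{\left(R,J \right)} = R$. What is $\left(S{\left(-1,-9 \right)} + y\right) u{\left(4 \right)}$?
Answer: $- \frac{9}{8} \approx -1.125$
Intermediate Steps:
$u{\left(d \right)} = \frac{1}{8}$
$y = -8$
$\left(S{\left(-1,-9 \right)} + y\right) u{\left(4 \right)} = \left(-1 - 8\right) \frac{1}{8} = \left(-9\right) \frac{1}{8} = - \frac{9}{8}$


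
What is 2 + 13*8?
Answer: 106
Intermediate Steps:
2 + 13*8 = 2 + 104 = 106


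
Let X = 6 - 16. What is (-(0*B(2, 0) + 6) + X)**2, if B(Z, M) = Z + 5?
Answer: 256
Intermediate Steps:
B(Z, M) = 5 + Z
X = -10
(-(0*B(2, 0) + 6) + X)**2 = (-(0*(5 + 2) + 6) - 10)**2 = (-(0*7 + 6) - 10)**2 = (-(0 + 6) - 10)**2 = (-1*6 - 10)**2 = (-6 - 10)**2 = (-16)**2 = 256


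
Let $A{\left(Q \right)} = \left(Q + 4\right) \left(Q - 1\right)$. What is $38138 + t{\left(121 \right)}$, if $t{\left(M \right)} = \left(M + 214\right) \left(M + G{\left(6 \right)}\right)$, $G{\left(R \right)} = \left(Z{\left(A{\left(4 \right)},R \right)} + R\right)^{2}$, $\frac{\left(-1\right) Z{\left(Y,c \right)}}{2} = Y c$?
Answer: $26719213$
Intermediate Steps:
$A{\left(Q \right)} = \left(-1 + Q\right) \left(4 + Q\right)$ ($A{\left(Q \right)} = \left(4 + Q\right) \left(-1 + Q\right) = \left(-1 + Q\right) \left(4 + Q\right)$)
$Z{\left(Y,c \right)} = - 2 Y c$
$G{\left(R \right)} = 2209 R^{2}$ ($G{\left(R \right)} = \left(- 2 \left(-4 + 4^{2} + 3 \cdot 4\right) R + R\right)^{2} = \left(- 2 \left(-4 + 16 + 12\right) R + R\right)^{2} = \left(\left(-2\right) 24 R + R\right)^{2} = \left(- 48 R + R\right)^{2} = \left(- 47 R\right)^{2} = 2209 R^{2}$)
$t{\left(M \right)} = \left(214 + M\right) \left(79524 + M\right)$ ($t{\left(M \right)} = \left(M + 214\right) \left(M + 2209 \cdot 6^{2}\right) = \left(214 + M\right) \left(M + 2209 \cdot 36\right) = \left(214 + M\right) \left(M + 79524\right) = \left(214 + M\right) \left(79524 + M\right)$)
$38138 + t{\left(121 \right)} = 38138 + \left(17018136 + 121^{2} + 79738 \cdot 121\right) = 38138 + \left(17018136 + 14641 + 9648298\right) = 38138 + 26681075 = 26719213$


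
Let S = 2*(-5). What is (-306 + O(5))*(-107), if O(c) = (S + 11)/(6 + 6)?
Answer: 392797/12 ≈ 32733.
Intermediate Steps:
S = -10
O(c) = 1/12 (O(c) = (-10 + 11)/(6 + 6) = 1/12)
(-306 + O(5))*(-107) = (-306 + 1/12)*(-107) = -3671/12*(-107) = 392797/12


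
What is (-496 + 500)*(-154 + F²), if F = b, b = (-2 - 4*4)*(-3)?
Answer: 11048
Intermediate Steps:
b = 54 (b = (-2 - 16)*(-3) = -18*(-3) = 54)
F = 54
(-496 + 500)*(-154 + F²) = (-496 + 500)*(-154 + 54²) = 4*(-154 + 2916) = 4*2762 = 11048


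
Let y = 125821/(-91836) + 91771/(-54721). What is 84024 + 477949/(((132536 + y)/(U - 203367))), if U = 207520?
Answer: 65937070989617707188/666025502616719 ≈ 99001.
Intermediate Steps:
y = -15312932497/5025357756 (y = 125821*(-1/91836) + 91771*(-1/54721) = -125821/91836 - 91771/54721 = -15312932497/5025357756 ≈ -3.0471)
84024 + 477949/(((132536 + y)/(U - 203367))) = 84024 + 477949/(((132536 - 15312932497/5025357756)/(207520 - 203367))) = 84024 + 477949/(((666025502616719/5025357756)/4153)) = 84024 + 477949/(((666025502616719/5025357756)*(1/4153))) = 84024 + 477949/(666025502616719/20870310760668) = 84024 + 477949*(20870310760668/666025502616719) = 84024 + 9974944157750509932/666025502616719 = 65937070989617707188/666025502616719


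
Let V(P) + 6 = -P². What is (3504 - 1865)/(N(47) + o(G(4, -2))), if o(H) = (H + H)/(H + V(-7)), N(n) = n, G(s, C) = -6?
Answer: 99979/2879 ≈ 34.727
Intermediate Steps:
V(P) = -6 - P²
o(H) = 2*H/(-55 + H) (o(H) = (H + H)/(H + (-6 - 1*(-7)²)) = (2*H)/(H + (-6 - 1*49)) = (2*H)/(H + (-6 - 49)) = (2*H)/(H - 55) = (2*H)/(-55 + H) = 2*H/(-55 + H))
(3504 - 1865)/(N(47) + o(G(4, -2))) = (3504 - 1865)/(47 + 2*(-6)/(-55 - 6)) = 1639/(47 + 2*(-6)/(-61)) = 1639/(47 + 2*(-6)*(-1/61)) = 1639/(47 + 12/61) = 1639/(2879/61) = 1639*(61/2879) = 99979/2879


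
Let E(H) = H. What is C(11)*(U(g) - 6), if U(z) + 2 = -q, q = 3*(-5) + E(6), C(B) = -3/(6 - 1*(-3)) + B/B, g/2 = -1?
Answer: ⅔ ≈ 0.66667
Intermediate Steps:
g = -2 (g = 2*(-1) = -2)
C(B) = ⅔ (C(B) = -3/(6 + 3) + 1 = -3/9 + 1 = -3*⅑ + 1 = -⅓ + 1 = ⅔)
q = -9 (q = 3*(-5) + 6 = -15 + 6 = -9)
U(z) = 7 (U(z) = -2 - 1*(-9) = -2 + 9 = 7)
C(11)*(U(g) - 6) = 2*(7 - 6)/3 = (⅔)*1 = ⅔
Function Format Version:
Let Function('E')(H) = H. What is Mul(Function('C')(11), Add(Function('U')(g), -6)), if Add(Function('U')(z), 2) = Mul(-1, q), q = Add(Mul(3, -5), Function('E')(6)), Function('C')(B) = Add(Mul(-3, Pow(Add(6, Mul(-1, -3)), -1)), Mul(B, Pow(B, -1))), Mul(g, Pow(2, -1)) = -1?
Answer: Rational(2, 3) ≈ 0.66667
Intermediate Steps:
g = -2 (g = Mul(2, -1) = -2)
Function('C')(B) = Rational(2, 3) (Function('C')(B) = Add(Mul(-3, Pow(Add(6, 3), -1)), 1) = Add(Mul(-3, Pow(9, -1)), 1) = Add(Mul(-3, Rational(1, 9)), 1) = Add(Rational(-1, 3), 1) = Rational(2, 3))
q = -9 (q = Add(Mul(3, -5), 6) = Add(-15, 6) = -9)
Function('U')(z) = 7 (Function('U')(z) = Add(-2, Mul(-1, -9)) = Add(-2, 9) = 7)
Mul(Function('C')(11), Add(Function('U')(g), -6)) = Mul(Rational(2, 3), Add(7, -6)) = Mul(Rational(2, 3), 1) = Rational(2, 3)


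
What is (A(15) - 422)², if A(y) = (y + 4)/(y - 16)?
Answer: 194481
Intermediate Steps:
A(y) = (4 + y)/(-16 + y)
(A(15) - 422)² = ((4 + 15)/(-16 + 15) - 422)² = (19/(-1) - 422)² = (-1*19 - 422)² = (-19 - 422)² = (-441)² = 194481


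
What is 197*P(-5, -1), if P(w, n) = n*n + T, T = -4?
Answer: -591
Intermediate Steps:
P(w, n) = -4 + n² (P(w, n) = n*n - 4 = n² - 4 = -4 + n²)
197*P(-5, -1) = 197*(-4 + (-1)²) = 197*(-4 + 1) = 197*(-3) = -591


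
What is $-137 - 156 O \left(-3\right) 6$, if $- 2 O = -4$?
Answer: $5479$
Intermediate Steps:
$O = 2$ ($O = \left(- \frac{1}{2}\right) \left(-4\right) = 2$)
$-137 - 156 O \left(-3\right) 6 = -137 - 156 \cdot 2 \left(-3\right) 6 = -137 - 156 \left(\left(-6\right) 6\right) = -137 - -5616 = -137 + 5616 = 5479$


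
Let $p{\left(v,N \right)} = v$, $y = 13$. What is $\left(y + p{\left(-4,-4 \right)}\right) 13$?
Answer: $117$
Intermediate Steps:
$\left(y + p{\left(-4,-4 \right)}\right) 13 = \left(13 - 4\right) 13 = 9 \cdot 13 = 117$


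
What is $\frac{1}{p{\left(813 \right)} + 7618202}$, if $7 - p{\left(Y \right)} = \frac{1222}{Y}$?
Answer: $\frac{813}{6193602695} \approx 1.3126 \cdot 10^{-7}$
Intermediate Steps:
$p{\left(Y \right)} = 7 - \frac{1222}{Y}$
$\frac{1}{p{\left(813 \right)} + 7618202} = \frac{1}{\left(7 - \frac{1222}{813}\right) + 7618202} = \frac{1}{\frac{4469}{813} + 7618202} = \frac{1}{\frac{6193602695}{813}} = \frac{813}{6193602695}$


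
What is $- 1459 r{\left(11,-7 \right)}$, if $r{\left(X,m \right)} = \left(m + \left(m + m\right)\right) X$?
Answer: $337029$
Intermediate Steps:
$r{\left(X,m \right)} = 3 X m$ ($r{\left(X,m \right)} = \left(m + 2 m\right) X = 3 m X = 3 X m$)
$- 1459 r{\left(11,-7 \right)} = - 1459 \cdot 3 \cdot 11 \left(-7\right) = \left(-1459\right) \left(-231\right) = 337029$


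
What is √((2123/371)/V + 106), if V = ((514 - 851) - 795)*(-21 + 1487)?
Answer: √10045104829527581282/307839476 ≈ 10.296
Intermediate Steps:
V = -1659512 (V = (-337 - 795)*1466 = -1132*1466 = -1659512)
√((2123/371)/V + 106) = √((2123/371)/(-1659512) + 106) = √((2123*(1/371))*(-1/1659512) + 106) = √((2123/371)*(-1/1659512) + 106) = √(-2123/615678952 + 106) = √(65261966789/615678952) = √10045104829527581282/307839476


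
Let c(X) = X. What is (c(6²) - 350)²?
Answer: 98596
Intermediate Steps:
(c(6²) - 350)² = (6² - 350)² = (36 - 350)² = (-314)² = 98596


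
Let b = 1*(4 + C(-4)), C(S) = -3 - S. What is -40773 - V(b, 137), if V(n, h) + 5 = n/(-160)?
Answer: -1304575/32 ≈ -40768.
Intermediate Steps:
b = 5 (b = 1*(4 + (-3 - 1*(-4))) = 1*(4 + (-3 + 4)) = 1*(4 + 1) = 1*5 = 5)
V(n, h) = -5 - n/160 (V(n, h) = -5 + n/(-160) = -5 + n*(-1/160) = -5 - n/160)
-40773 - V(b, 137) = -40773 - (-5 - 1/160*5) = -40773 - (-5 - 1/32) = -40773 - 1*(-161/32) = -40773 + 161/32 = -1304575/32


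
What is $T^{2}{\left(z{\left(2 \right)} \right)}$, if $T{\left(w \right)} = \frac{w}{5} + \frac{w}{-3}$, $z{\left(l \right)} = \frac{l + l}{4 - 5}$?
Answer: $\frac{64}{225} \approx 0.28444$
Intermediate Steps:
$z{\left(l \right)} = - 2 l$ ($z{\left(l \right)} = \frac{2 l}{-1} = 2 l \left(-1\right) = - 2 l$)
$T{\left(w \right)} = - \frac{2 w}{15}$ ($T{\left(w \right)} = w \frac{1}{5} + w \left(- \frac{1}{3}\right) = \frac{w}{5} - \frac{w}{3} = - \frac{2 w}{15}$)
$T^{2}{\left(z{\left(2 \right)} \right)} = \left(- \frac{2 \left(\left(-2\right) 2\right)}{15}\right)^{2} = \left(\left(- \frac{2}{15}\right) \left(-4\right)\right)^{2} = \left(\frac{8}{15}\right)^{2} = \frac{64}{225}$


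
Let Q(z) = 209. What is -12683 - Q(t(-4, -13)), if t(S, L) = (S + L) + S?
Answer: -12892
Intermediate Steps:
t(S, L) = L + 2*S (t(S, L) = (L + S) + S = L + 2*S)
-12683 - Q(t(-4, -13)) = -12683 - 1*209 = -12683 - 209 = -12892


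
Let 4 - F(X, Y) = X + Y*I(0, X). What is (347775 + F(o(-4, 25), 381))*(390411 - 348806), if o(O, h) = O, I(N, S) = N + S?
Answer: 14532917735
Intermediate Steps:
F(X, Y) = 4 - X - X*Y (F(X, Y) = 4 - (X + Y*(0 + X)) = 4 - (X + Y*X) = 4 - (X + X*Y) = 4 + (-X - X*Y) = 4 - X - X*Y)
(347775 + F(o(-4, 25), 381))*(390411 - 348806) = (347775 + (4 - 1*(-4) - 1*(-4)*381))*(390411 - 348806) = (347775 + (4 + 4 + 1524))*41605 = (347775 + 1532)*41605 = 349307*41605 = 14532917735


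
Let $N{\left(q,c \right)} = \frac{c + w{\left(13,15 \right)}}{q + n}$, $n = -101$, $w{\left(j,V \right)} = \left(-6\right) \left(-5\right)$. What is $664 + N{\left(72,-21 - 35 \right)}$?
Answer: $\frac{19282}{29} \approx 664.9$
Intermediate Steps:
$w{\left(j,V \right)} = 30$
$N{\left(q,c \right)} = \frac{30 + c}{-101 + q}$ ($N{\left(q,c \right)} = \frac{c + 30}{q - 101} = \frac{30 + c}{-101 + q}$)
$664 + N{\left(72,-21 - 35 \right)} = 664 + \frac{30 - 56}{-101 + 72} = 664 + \frac{30 - 56}{-29} = 664 - - \frac{26}{29} = 664 + \frac{26}{29} = \frac{19282}{29}$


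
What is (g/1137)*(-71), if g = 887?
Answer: -62977/1137 ≈ -55.389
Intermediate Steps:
(g/1137)*(-71) = (887/1137)*(-71) = -62977/1137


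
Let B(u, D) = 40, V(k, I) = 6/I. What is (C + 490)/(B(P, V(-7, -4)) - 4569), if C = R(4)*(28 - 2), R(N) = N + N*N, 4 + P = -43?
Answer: -1010/4529 ≈ -0.22301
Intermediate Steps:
P = -47 (P = -4 - 43 = -47)
R(N) = N + N²
C = 520 (C = (4*(1 + 4))*(28 - 2) = (4*5)*26 = 20*26 = 520)
(C + 490)/(B(P, V(-7, -4)) - 4569) = (520 + 490)/(40 - 4569) = 1010/(-4529) = 1010*(-1/4529) = -1010/4529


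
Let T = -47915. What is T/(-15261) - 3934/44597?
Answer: 296689783/97227831 ≈ 3.0515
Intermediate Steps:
T/(-15261) - 3934/44597 = -47915/(-15261) - 3934/44597 = -47915*(-1/15261) - 3934*1/44597 = 47915/15261 - 562/6371 = 296689783/97227831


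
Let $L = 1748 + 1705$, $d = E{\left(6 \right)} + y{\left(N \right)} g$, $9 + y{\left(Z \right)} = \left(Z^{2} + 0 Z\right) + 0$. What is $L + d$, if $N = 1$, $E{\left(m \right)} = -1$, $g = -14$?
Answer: $3564$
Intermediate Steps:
$y{\left(Z \right)} = -9 + Z^{2}$ ($y{\left(Z \right)} = -9 + \left(\left(Z^{2} + 0 Z\right) + 0\right) = -9 + \left(\left(Z^{2} + 0\right) + 0\right) = -9 + \left(Z^{2} + 0\right) = -9 + Z^{2}$)
$d = 111$ ($d = -1 + \left(-9 + 1^{2}\right) \left(-14\right) = -1 + \left(-9 + 1\right) \left(-14\right) = -1 - -112 = -1 + 112 = 111$)
$L = 3453$
$L + d = 3453 + 111 = 3564$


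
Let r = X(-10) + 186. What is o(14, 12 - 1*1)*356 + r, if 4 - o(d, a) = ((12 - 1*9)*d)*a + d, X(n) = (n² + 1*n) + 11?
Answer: -167745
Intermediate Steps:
X(n) = 11 + n + n² (X(n) = (n² + n) + 11 = (n + n²) + 11 = 11 + n + n²)
o(d, a) = 4 - d - 3*a*d (o(d, a) = 4 - (((12 - 1*9)*d)*a + d) = 4 - (((12 - 9)*d)*a + d) = 4 - ((3*d)*a + d) = 4 - (3*a*d + d) = 4 - (d + 3*a*d) = 4 + (-d - 3*a*d) = 4 - d - 3*a*d)
r = 287 (r = (11 - 10 + (-10)²) + 186 = (11 - 10 + 100) + 186 = 101 + 186 = 287)
o(14, 12 - 1*1)*356 + r = (4 - 1*14 - 3*(12 - 1*1)*14)*356 + 287 = (4 - 14 - 3*(12 - 1)*14)*356 + 287 = (4 - 14 - 3*11*14)*356 + 287 = (4 - 14 - 462)*356 + 287 = -472*356 + 287 = -168032 + 287 = -167745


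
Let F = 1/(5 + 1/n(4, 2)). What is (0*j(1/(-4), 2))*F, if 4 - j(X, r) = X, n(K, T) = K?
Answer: 0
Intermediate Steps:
j(X, r) = 4 - X
F = 4/21 (F = 1/(5 + 1/4) = 1/(5 + ¼) = 1/(21/4) = 4/21 ≈ 0.19048)
(0*j(1/(-4), 2))*F = (0*(4 - 1/(-4)))*(4/21) = (0*(4 - 1*(-¼)))*(4/21) = (0*(4 + ¼))*(4/21) = (0*(17/4))*(4/21) = 0*(4/21) = 0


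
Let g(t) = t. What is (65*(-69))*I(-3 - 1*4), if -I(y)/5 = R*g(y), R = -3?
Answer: 470925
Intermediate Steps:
I(y) = 15*y (I(y) = -(-15)*y = 15*y)
(65*(-69))*I(-3 - 1*4) = (65*(-69))*(15*(-3 - 1*4)) = -67275*(-3 - 4) = -67275*(-7) = -4485*(-105) = 470925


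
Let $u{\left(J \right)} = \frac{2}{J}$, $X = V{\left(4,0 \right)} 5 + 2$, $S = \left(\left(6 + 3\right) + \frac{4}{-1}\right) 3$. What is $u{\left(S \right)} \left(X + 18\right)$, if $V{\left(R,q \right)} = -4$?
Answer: $0$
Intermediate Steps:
$S = 15$ ($S = \left(9 + 4 \left(-1\right)\right) 3 = \left(9 - 4\right) 3 = 5 \cdot 3 = 15$)
$X = -18$ ($X = \left(-4\right) 5 + 2 = -20 + 2 = -18$)
$u{\left(S \right)} \left(X + 18\right) = \frac{2}{15} \left(-18 + 18\right) = 2 \cdot \frac{1}{15} \cdot 0 = \frac{2}{15} \cdot 0 = 0$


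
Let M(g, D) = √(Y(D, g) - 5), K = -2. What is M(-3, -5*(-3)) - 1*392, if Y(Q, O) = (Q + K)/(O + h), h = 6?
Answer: -392 + I*√6/3 ≈ -392.0 + 0.8165*I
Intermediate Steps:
Y(Q, O) = (-2 + Q)/(6 + O) (Y(Q, O) = (Q - 2)/(O + 6) = (-2 + Q)/(6 + O))
M(g, D) = √(-5 + (-2 + D)/(6 + g)) (M(g, D) = √((-2 + D)/(6 + g) - 5) = √(-5 + (-2 + D)/(6 + g)))
M(-3, -5*(-3)) - 1*392 = √((-32 - 5*(-3) - 5*(-3))/(6 - 3)) - 1*392 = √((-32 + 15 + 15)/3) - 392 = √((⅓)*(-2)) - 392 = √(-⅔) - 392 = I*√6/3 - 392 = -392 + I*√6/3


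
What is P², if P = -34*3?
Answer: 10404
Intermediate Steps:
P = -102
P² = (-102)² = 10404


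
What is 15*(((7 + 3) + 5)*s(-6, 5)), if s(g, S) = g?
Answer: -1350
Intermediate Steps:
15*(((7 + 3) + 5)*s(-6, 5)) = 15*(((7 + 3) + 5)*(-6)) = 15*((10 + 5)*(-6)) = 15*(15*(-6)) = 15*(-90) = -1350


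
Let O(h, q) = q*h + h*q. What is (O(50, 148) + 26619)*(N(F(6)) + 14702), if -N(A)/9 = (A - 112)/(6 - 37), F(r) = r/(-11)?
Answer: 207187778560/341 ≈ 6.0759e+8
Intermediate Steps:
F(r) = -r/11 (F(r) = r*(-1/11) = -r/11)
O(h, q) = 2*h*q (O(h, q) = h*q + h*q = 2*h*q)
N(A) = -1008/31 + 9*A/31 (N(A) = -9*(A - 112)/(6 - 37) = -9*(-112 + A)/(-31) = -9*(-112 + A)*(-1)/31 = -9*(112/31 - A/31) = -1008/31 + 9*A/31)
(O(50, 148) + 26619)*(N(F(6)) + 14702) = (2*50*148 + 26619)*((-1008/31 + 9*(-1/11*6)/31) + 14702) = (14800 + 26619)*((-1008/31 + (9/31)*(-6/11)) + 14702) = 41419*((-1008/31 - 54/341) + 14702) = 41419*(-11142/341 + 14702) = 41419*(5002240/341) = 207187778560/341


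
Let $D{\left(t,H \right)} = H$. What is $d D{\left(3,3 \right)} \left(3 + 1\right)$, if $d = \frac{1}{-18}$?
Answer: $- \frac{2}{3} \approx -0.66667$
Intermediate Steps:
$d = - \frac{1}{18} \approx -0.055556$
$d D{\left(3,3 \right)} \left(3 + 1\right) = - \frac{3 \left(3 + 1\right)}{18} = - \frac{3 \cdot 4}{18} = \left(- \frac{1}{18}\right) 12 = - \frac{2}{3}$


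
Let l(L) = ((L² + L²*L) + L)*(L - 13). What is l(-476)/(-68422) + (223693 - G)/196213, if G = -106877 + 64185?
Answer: -5163156757216731/6712642943 ≈ -7.6917e+5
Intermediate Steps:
l(L) = (-13 + L)*(L + L² + L³) (l(L) = ((L² + L³) + L)*(-13 + L) = (L + L² + L³)*(-13 + L) = (-13 + L)*(L + L² + L³))
G = -42692
l(-476)/(-68422) + (223693 - G)/196213 = -476*(-13 + (-476)³ - 12*(-476) - 12*(-476)²)/(-68422) + (223693 - 1*(-42692))/196213 = -476*(-13 - 107850176 + 5712 - 12*226576)*(-1/68422) + (223693 + 42692)*(1/196213) = -476*(-13 - 107850176 + 5712 - 2718912)*(-1/68422) + 266385*(1/196213) = -476*(-110563389)*(-1/68422) + 266385/196213 = 52628173164*(-1/68422) + 266385/196213 = -26314086582/34211 + 266385/196213 = -5163156757216731/6712642943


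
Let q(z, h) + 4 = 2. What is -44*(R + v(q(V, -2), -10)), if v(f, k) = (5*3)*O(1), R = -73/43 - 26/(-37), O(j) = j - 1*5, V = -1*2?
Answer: 4269892/1591 ≈ 2683.8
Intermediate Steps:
V = -2
q(z, h) = -2 (q(z, h) = -4 + 2 = -2)
O(j) = -5 + j (O(j) = j - 5 = -5 + j)
R = -1583/1591 (R = -73*1/43 - 26*(-1/37) = -73/43 + 26/37 = -1583/1591 ≈ -0.99497)
v(f, k) = -60 (v(f, k) = (5*3)*(-5 + 1) = 15*(-4) = -60)
-44*(R + v(q(V, -2), -10)) = -44*(-1583/1591 - 60) = -44*(-97043/1591) = 4269892/1591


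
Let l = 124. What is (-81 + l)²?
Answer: 1849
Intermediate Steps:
(-81 + l)² = (-81 + 124)² = 43² = 1849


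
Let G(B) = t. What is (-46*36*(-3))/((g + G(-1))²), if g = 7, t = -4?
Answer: 552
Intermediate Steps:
G(B) = -4
(-46*36*(-3))/((g + G(-1))²) = (-46*36*(-3))/((7 - 4)²) = (-1656*(-3))/(3²) = 4968/9 = 4968*(⅑) = 552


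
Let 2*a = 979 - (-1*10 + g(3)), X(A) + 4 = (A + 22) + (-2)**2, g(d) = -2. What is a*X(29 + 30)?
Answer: 80271/2 ≈ 40136.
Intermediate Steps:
X(A) = 22 + A (X(A) = -4 + ((A + 22) + (-2)**2) = -4 + ((22 + A) + 4) = -4 + (26 + A) = 22 + A)
a = 991/2 (a = (979 - (-1*10 - 2))/2 = (979 - (-10 - 2))/2 = (979 - 1*(-12))/2 = (979 + 12)/2 = (1/2)*991 = 991/2 ≈ 495.50)
a*X(29 + 30) = 991*(22 + (29 + 30))/2 = 991*(22 + 59)/2 = (991/2)*81 = 80271/2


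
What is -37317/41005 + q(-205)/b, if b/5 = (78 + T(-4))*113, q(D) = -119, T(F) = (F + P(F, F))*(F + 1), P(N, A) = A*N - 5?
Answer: -241334716/264113205 ≈ -0.91375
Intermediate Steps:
P(N, A) = -5 + A*N
T(F) = (1 + F)*(-5 + F + F²) (T(F) = (F + (-5 + F*F))*(F + 1) = (F + (-5 + F²))*(1 + F) = (-5 + F + F²)*(1 + F) = (1 + F)*(-5 + F + F²))
b = 32205 (b = 5*((78 + (-5 + (-4)³ - 4*(-4) + 2*(-4)²))*113) = 5*((78 + (-5 - 64 + 16 + 2*16))*113) = 5*((78 + (-5 - 64 + 16 + 32))*113) = 5*((78 - 21)*113) = 5*(57*113) = 5*6441 = 32205)
-37317/41005 + q(-205)/b = -37317/41005 - 119/32205 = -241334716/264113205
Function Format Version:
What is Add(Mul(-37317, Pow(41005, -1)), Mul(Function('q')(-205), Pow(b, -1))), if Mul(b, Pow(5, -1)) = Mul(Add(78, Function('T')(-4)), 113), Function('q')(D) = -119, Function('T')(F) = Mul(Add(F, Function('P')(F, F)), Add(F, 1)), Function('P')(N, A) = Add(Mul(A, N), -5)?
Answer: Rational(-241334716, 264113205) ≈ -0.91375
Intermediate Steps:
Function('P')(N, A) = Add(-5, Mul(A, N))
Function('T')(F) = Mul(Add(1, F), Add(-5, F, Pow(F, 2))) (Function('T')(F) = Mul(Add(F, Add(-5, Mul(F, F))), Add(F, 1)) = Mul(Add(F, Add(-5, Pow(F, 2))), Add(1, F)) = Mul(Add(-5, F, Pow(F, 2)), Add(1, F)) = Mul(Add(1, F), Add(-5, F, Pow(F, 2))))
b = 32205 (b = Mul(5, Mul(Add(78, Add(-5, Pow(-4, 3), Mul(-4, -4), Mul(2, Pow(-4, 2)))), 113)) = Mul(5, Mul(Add(78, Add(-5, -64, 16, Mul(2, 16))), 113)) = Mul(5, Mul(Add(78, Add(-5, -64, 16, 32)), 113)) = Mul(5, Mul(Add(78, -21), 113)) = Mul(5, Mul(57, 113)) = Mul(5, 6441) = 32205)
Add(Mul(-37317, Pow(41005, -1)), Mul(Function('q')(-205), Pow(b, -1))) = Add(Mul(-37317, Pow(41005, -1)), Mul(-119, Pow(32205, -1))) = Add(Mul(-37317, Rational(1, 41005)), Mul(-119, Rational(1, 32205))) = Add(Rational(-37317, 41005), Rational(-119, 32205)) = Rational(-241334716, 264113205)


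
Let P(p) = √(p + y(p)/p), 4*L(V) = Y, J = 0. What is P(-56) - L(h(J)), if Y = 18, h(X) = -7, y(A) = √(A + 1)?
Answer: -9/2 + √(-43904 - 14*I*√55)/28 ≈ -4.4911 - 7.4833*I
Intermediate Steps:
y(A) = √(1 + A)
L(V) = 9/2 (L(V) = (¼)*18 = 9/2)
P(p) = √(p + √(1 + p)/p)
P(-56) - L(h(J)) = √(-56 + √(1 - 56)/(-56)) - 1*9/2 = √(-56 - I*√55/56) - 9/2 = -9/2 + √(-56 - I*√55/56)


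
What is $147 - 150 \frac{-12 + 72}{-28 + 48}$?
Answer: $-303$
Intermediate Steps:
$147 - 150 \frac{-12 + 72}{-28 + 48} = 147 - 150 \cdot \frac{60}{20} = 147 - 150 \cdot 60 \cdot \frac{1}{20} = 147 - 450 = -303$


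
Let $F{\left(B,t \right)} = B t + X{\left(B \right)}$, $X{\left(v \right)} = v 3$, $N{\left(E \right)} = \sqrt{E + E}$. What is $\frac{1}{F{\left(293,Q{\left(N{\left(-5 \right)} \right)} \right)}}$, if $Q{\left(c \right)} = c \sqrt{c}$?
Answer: $\frac{1}{293 \left(3 + 10^{\frac{3}{4}} i^{\frac{3}{2}}\right)} \approx -0.00019877 - 0.00080951 i$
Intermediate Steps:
$N{\left(E \right)} = \sqrt{2} \sqrt{E}$ ($N{\left(E \right)} = \sqrt{2 E} = \sqrt{2} \sqrt{E}$)
$X{\left(v \right)} = 3 v$
$Q{\left(c \right)} = c^{\frac{3}{2}}$
$F{\left(B,t \right)} = 3 B + B t$ ($F{\left(B,t \right)} = B t + 3 B = 3 B + B t$)
$\frac{1}{F{\left(293,Q{\left(N{\left(-5 \right)} \right)} \right)}} = \frac{1}{293 \left(3 + \left(\sqrt{2} \sqrt{-5}\right)^{\frac{3}{2}}\right)} = \frac{1}{293 \left(3 + \left(\sqrt{2} i \sqrt{5}\right)^{\frac{3}{2}}\right)} = \frac{1}{293 \left(3 + \left(i \sqrt{10}\right)^{\frac{3}{2}}\right)} = \frac{1}{293 \left(3 + 10^{\frac{3}{4}} i^{\frac{3}{2}}\right)} = \frac{1}{879 + 293 \cdot 10^{\frac{3}{4}} i^{\frac{3}{2}}}$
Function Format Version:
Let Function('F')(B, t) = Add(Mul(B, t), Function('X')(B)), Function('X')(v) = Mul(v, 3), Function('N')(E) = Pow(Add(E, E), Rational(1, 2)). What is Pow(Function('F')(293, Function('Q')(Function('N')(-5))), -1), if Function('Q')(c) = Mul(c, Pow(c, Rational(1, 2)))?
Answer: Mul(Rational(1, 293), Pow(Add(3, Mul(Pow(10, Rational(3, 4)), Pow(I, Rational(3, 2)))), -1)) ≈ Add(-0.00019877, Mul(-0.00080951, I))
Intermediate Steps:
Function('N')(E) = Mul(Pow(2, Rational(1, 2)), Pow(E, Rational(1, 2))) (Function('N')(E) = Pow(Mul(2, E), Rational(1, 2)) = Mul(Pow(2, Rational(1, 2)), Pow(E, Rational(1, 2))))
Function('X')(v) = Mul(3, v)
Function('Q')(c) = Pow(c, Rational(3, 2))
Function('F')(B, t) = Add(Mul(3, B), Mul(B, t)) (Function('F')(B, t) = Add(Mul(B, t), Mul(3, B)) = Add(Mul(3, B), Mul(B, t)))
Pow(Function('F')(293, Function('Q')(Function('N')(-5))), -1) = Pow(Mul(293, Add(3, Pow(Mul(Pow(2, Rational(1, 2)), Pow(-5, Rational(1, 2))), Rational(3, 2)))), -1) = Pow(Mul(293, Add(3, Pow(Mul(Pow(2, Rational(1, 2)), Mul(I, Pow(5, Rational(1, 2)))), Rational(3, 2)))), -1) = Pow(Mul(293, Add(3, Pow(Mul(I, Pow(10, Rational(1, 2))), Rational(3, 2)))), -1) = Pow(Mul(293, Add(3, Mul(Pow(10, Rational(3, 4)), Pow(I, Rational(3, 2))))), -1) = Pow(Add(879, Mul(293, Pow(10, Rational(3, 4)), Pow(I, Rational(3, 2)))), -1)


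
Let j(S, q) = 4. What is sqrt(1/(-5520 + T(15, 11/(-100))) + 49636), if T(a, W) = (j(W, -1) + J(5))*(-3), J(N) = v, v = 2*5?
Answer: sqrt(170614616358)/1854 ≈ 222.79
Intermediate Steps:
v = 10
J(N) = 10
T(a, W) = -42 (T(a, W) = (4 + 10)*(-3) = 14*(-3) = -42)
sqrt(1/(-5520 + T(15, 11/(-100))) + 49636) = sqrt(1/(-5520 - 42) + 49636) = sqrt(1/(-5562) + 49636) = sqrt(-1/5562 + 49636) = sqrt(276075431/5562) = sqrt(170614616358)/1854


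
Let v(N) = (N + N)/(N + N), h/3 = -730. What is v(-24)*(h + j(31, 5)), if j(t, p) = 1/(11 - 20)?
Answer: -19711/9 ≈ -2190.1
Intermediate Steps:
j(t, p) = -1/9 (j(t, p) = 1/(-9) = -1/9)
h = -2190 (h = 3*(-730) = -2190)
v(N) = 1 (v(N) = (2*N)/((2*N)) = (2*N)*(1/(2*N)) = 1)
v(-24)*(h + j(31, 5)) = 1*(-2190 - 1/9) = 1*(-19711/9) = -19711/9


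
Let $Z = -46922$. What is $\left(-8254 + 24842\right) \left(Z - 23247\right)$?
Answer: $-1163963372$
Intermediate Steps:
$\left(-8254 + 24842\right) \left(Z - 23247\right) = \left(-8254 + 24842\right) \left(-46922 - 23247\right) = 16588 \left(-70169\right) = -1163963372$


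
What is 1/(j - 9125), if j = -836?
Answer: -1/9961 ≈ -0.00010039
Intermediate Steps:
1/(j - 9125) = 1/(-836 - 9125) = 1/(-9961) = -1/9961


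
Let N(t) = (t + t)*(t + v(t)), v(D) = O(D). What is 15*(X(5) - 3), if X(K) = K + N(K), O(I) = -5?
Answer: 30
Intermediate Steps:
v(D) = -5
N(t) = 2*t*(-5 + t) (N(t) = (t + t)*(t - 5) = (2*t)*(-5 + t) = 2*t*(-5 + t))
X(K) = K + 2*K*(-5 + K)
15*(X(5) - 3) = 15*(5*(-9 + 2*5) - 3) = 15*(5*(-9 + 10) - 3) = 15*(5*1 - 3) = 15*(5 - 3) = 15*2 = 30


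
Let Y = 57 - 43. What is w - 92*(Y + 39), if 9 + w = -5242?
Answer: -10127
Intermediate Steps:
w = -5251 (w = -9 - 5242 = -5251)
Y = 14
w - 92*(Y + 39) = -5251 - 92*(14 + 39) = -5251 - 92*53 = -5251 - 4876 = -10127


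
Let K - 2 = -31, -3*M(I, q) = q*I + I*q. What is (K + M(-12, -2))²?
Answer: 2025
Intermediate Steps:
M(I, q) = -2*I*q/3 (M(I, q) = -(q*I + I*q)/3 = -(I*q + I*q)/3 = -2*I*q/3)
K = -29 (K = 2 - 31 = -29)
(K + M(-12, -2))² = (-29 - ⅔*(-12)*(-2))² = (-29 - 16)² = (-45)² = 2025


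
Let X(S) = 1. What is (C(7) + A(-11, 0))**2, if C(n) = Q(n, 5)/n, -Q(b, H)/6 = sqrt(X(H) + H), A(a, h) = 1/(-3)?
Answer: 1993/441 + 4*sqrt(6)/7 ≈ 5.9190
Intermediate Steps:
A(a, h) = -1/3
Q(b, H) = -6*sqrt(1 + H)
C(n) = -6*sqrt(6)/n (C(n) = (-6*sqrt(1 + 5))/n = (-6*sqrt(6))/n = -6*sqrt(6)/n)
(C(7) + A(-11, 0))**2 = (-6*sqrt(6)/7 - 1/3)**2 = (-1/3 - 6*sqrt(6)/7)**2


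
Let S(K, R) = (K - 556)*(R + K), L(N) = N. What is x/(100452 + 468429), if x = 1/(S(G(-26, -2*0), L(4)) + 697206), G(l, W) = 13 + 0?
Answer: 1/391375905975 ≈ 2.5551e-12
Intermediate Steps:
G(l, W) = 13
S(K, R) = (-556 + K)*(K + R)
x = 1/687975 (x = 1/((13² - 556*13 - 556*4 + 13*4) + 697206) = 1/((169 - 7228 - 2224 + 52) + 697206) = 1/(-9231 + 697206) = 1/687975 ≈ 1.4535e-6)
x/(100452 + 468429) = 1/(687975*(100452 + 468429)) = (1/687975)/568881 = (1/687975)*(1/568881) = 1/391375905975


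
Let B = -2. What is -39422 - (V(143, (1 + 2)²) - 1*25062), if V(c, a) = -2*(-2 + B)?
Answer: -14368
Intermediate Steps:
V(c, a) = 8 (V(c, a) = -2*(-2 - 2) = -2*(-4) = 8)
-39422 - (V(143, (1 + 2)²) - 1*25062) = -39422 - (8 - 1*25062) = -39422 - (8 - 25062) = -39422 - 1*(-25054) = -39422 + 25054 = -14368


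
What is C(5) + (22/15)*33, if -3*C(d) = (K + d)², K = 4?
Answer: 107/5 ≈ 21.400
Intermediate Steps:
C(d) = -(4 + d)²/3
C(5) + (22/15)*33 = -(4 + 5)²/3 + (22/15)*33 = -⅓*9² + (22*(1/15))*33 = -⅓*81 + (22/15)*33 = -27 + 242/5 = 107/5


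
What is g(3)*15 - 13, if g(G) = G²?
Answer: 122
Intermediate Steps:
g(3)*15 - 13 = 3²*15 - 13 = 9*15 - 13 = 135 - 13 = 122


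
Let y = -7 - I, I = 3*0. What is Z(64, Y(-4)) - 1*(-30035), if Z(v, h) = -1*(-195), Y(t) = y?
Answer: 30230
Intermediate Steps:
I = 0
y = -7 (y = -7 - 1*0 = -7 + 0 = -7)
Y(t) = -7
Z(v, h) = 195
Z(64, Y(-4)) - 1*(-30035) = 195 - 1*(-30035) = 195 + 30035 = 30230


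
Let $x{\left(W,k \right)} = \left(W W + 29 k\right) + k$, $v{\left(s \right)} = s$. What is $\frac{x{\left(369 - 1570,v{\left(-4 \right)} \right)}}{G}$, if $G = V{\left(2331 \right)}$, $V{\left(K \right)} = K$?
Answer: $\frac{1442281}{2331} \approx 618.74$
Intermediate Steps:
$G = 2331$
$x{\left(W,k \right)} = W^{2} + 30 k$ ($x{\left(W,k \right)} = \left(W^{2} + 29 k\right) + k = W^{2} + 30 k$)
$\frac{x{\left(369 - 1570,v{\left(-4 \right)} \right)}}{G} = \frac{\left(369 - 1570\right)^{2} + 30 \left(-4\right)}{2331} = \left(\left(-1201\right)^{2} - 120\right) \frac{1}{2331} = \left(1442401 - 120\right) \frac{1}{2331} = 1442281 \cdot \frac{1}{2331} = \frac{1442281}{2331}$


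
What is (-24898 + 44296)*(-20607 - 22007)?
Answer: -826626372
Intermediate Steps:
(-24898 + 44296)*(-20607 - 22007) = 19398*(-42614) = -826626372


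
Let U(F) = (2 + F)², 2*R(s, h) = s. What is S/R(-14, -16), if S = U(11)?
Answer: -169/7 ≈ -24.143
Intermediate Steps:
R(s, h) = s/2
S = 169 (S = (2 + 11)² = 13² = 169)
S/R(-14, -16) = 169/(((½)*(-14))) = 169/(-7) = 169*(-⅐) = -169/7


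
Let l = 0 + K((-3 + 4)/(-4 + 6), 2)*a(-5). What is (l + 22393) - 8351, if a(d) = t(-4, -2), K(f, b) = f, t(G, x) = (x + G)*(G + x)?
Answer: 14060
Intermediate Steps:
t(G, x) = (G + x)² (t(G, x) = (G + x)*(G + x) = (G + x)²)
a(d) = 36 (a(d) = (-4 - 2)² = (-6)² = 36)
l = 18 (l = 0 + ((-3 + 4)/(-4 + 6))*36 = 0 + (1/2)*36 = 0 + (1*(½))*36 = 0 + (½)*36 = 0 + 18 = 18)
(l + 22393) - 8351 = (18 + 22393) - 8351 = 22411 - 8351 = 14060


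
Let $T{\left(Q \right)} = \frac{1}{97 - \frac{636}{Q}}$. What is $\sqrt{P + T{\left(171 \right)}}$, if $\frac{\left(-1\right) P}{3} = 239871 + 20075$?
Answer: $\frac{i \sqrt{22046401297713}}{5317} \approx 883.08 i$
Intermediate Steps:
$P = -779838$ ($P = - 3 \left(239871 + 20075\right) = \left(-3\right) 259946 = -779838$)
$\sqrt{P + T{\left(171 \right)}} = \sqrt{-779838 + \frac{171}{-636 + 97 \cdot 171}} = \sqrt{-779838 + \frac{171}{-636 + 16587}} = \sqrt{-779838 + \frac{171}{15951}} = \sqrt{-779838 + 171 \cdot \frac{1}{15951}} = \sqrt{-779838 + \frac{57}{5317}} = \sqrt{- \frac{4146398589}{5317}} = \frac{i \sqrt{22046401297713}}{5317}$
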